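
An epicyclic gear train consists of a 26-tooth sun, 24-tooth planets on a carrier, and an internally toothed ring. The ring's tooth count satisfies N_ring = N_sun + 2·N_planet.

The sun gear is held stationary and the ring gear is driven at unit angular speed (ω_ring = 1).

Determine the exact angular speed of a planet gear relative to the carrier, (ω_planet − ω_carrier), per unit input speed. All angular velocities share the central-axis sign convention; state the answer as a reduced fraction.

481/600

N_ring = 26 + 2·24 = 74
26(ω_s−ω_c) = −74(ω_r−ω_c),  ω_s=0, ω_r=1
26(0−ω_c) = −74(1−ω_c)  ⇒  100ω_c = 74  ⇒  ω_c = 37/50
sun–planet: 26·(0−37/50) = −24·(ω_p−ω_c)  ⇒  ω_p−ω_c = −(26/24)·(-37/50) = 481/600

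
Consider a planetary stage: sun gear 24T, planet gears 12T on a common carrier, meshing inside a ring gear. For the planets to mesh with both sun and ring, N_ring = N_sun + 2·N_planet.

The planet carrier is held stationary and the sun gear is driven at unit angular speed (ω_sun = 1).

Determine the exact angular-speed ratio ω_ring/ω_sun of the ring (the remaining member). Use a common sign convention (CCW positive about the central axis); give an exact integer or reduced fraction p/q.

-1/2

N_ring = 24 + 2·12 = 48
24(ω_s−ω_c) = −48(ω_r−ω_c),  ω_c=0, ω_s=1
ω_r = 0 − (24/48)(1−0) = -1/2
ω_r/ω_s = -1/2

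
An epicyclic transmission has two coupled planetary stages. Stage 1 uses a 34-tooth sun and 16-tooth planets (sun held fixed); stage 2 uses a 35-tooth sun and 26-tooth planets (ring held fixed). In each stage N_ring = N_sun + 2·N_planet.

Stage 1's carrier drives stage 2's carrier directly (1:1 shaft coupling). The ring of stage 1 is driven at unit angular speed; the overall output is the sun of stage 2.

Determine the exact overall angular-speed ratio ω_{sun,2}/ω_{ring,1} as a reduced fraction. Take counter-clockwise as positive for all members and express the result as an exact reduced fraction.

Stage 1: N_ring = 34 + 2·16 = 66
Stage 1: 34(ω_s−ω_c) = −66(ω_r−ω_c),  ω_s=0, ω_r=1
Stage 1: 34(0−ω_c) = −66(1−ω_c)  ⇒  100ω_c = 66  ⇒  ω_c = 33/50
  ⇒ ω_c¹/ω_r¹ = 33/50
Stage 2: N_ring = 35 + 2·26 = 87
Stage 2: 35(ω_s−ω_c) = −87(ω_r−ω_c),  ω_r=0, ω_c=1
Stage 2: ω_s = 1 − (87/35)(0−1) = 122/35
  ⇒ ω_s²/ω_c² = 122/35
Coupling ω_c² = ω_c¹ ⇒ overall = 33/50 × 122/35 = 2013/875

2013/875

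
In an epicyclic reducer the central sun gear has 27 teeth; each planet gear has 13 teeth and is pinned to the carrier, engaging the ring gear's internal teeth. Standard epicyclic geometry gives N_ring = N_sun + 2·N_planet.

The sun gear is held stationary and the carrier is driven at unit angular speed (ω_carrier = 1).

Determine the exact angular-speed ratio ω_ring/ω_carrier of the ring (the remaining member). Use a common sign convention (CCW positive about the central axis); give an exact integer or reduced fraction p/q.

80/53

N_ring = 27 + 2·13 = 53
27(ω_s−ω_c) = −53(ω_r−ω_c),  ω_s=0, ω_c=1
ω_r = 1 − (27/53)(0−1) = 80/53
ω_r/ω_c = 80/53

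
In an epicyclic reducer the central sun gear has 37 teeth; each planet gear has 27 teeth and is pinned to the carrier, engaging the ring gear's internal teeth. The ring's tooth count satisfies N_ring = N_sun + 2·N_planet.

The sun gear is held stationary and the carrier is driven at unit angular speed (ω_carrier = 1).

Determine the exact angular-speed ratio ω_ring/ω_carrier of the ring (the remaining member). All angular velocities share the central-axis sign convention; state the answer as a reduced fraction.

128/91

N_ring = 37 + 2·27 = 91
37(ω_s−ω_c) = −91(ω_r−ω_c),  ω_s=0, ω_c=1
ω_r = 1 − (37/91)(0−1) = 128/91
ω_r/ω_c = 128/91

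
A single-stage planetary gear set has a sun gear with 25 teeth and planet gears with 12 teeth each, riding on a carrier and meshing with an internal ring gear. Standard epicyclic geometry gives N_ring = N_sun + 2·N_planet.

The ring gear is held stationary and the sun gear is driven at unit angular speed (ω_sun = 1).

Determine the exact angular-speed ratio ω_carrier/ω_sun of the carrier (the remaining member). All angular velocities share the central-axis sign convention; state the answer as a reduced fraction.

N_ring = 25 + 2·12 = 49
25(ω_s−ω_c) = −49(ω_r−ω_c),  ω_r=0, ω_s=1
25(1−ω_c) = −49(0−ω_c)  ⇒  74ω_c = 25  ⇒  ω_c = 25/74
ω_c/ω_s = 25/74

25/74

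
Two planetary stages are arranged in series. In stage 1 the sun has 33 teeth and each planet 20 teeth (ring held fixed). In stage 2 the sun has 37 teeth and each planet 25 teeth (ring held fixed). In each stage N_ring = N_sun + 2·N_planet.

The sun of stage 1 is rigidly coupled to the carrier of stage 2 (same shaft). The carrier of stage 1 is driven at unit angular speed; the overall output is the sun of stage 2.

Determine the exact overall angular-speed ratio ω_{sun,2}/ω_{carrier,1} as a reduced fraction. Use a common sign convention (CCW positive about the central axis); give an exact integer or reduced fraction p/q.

Stage 1: N_ring = 33 + 2·20 = 73
Stage 1: 33(ω_s−ω_c) = −73(ω_r−ω_c),  ω_r=0, ω_c=1
Stage 1: ω_s = 1 − (73/33)(0−1) = 106/33
  ⇒ ω_s¹/ω_c¹ = 106/33
Stage 2: N_ring = 37 + 2·25 = 87
Stage 2: 37(ω_s−ω_c) = −87(ω_r−ω_c),  ω_r=0, ω_c=1
Stage 2: ω_s = 1 − (87/37)(0−1) = 124/37
  ⇒ ω_s²/ω_c² = 124/37
Coupling ω_c² = ω_s¹ ⇒ overall = 106/33 × 124/37 = 13144/1221

13144/1221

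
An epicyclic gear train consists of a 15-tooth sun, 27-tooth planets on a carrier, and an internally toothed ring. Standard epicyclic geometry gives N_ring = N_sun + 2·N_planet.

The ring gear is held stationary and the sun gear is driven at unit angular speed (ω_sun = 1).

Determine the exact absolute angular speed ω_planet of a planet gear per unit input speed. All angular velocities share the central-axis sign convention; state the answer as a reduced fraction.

N_ring = 15 + 2·27 = 69
15(ω_s−ω_c) = −69(ω_r−ω_c),  ω_r=0, ω_s=1
15(1−ω_c) = −69(0−ω_c)  ⇒  84ω_c = 15  ⇒  ω_c = 5/28
sun–planet: 15·(1−5/28) = −27·(ω_p−ω_c)  ⇒  ω_p−ω_c = −(15/27)·(23/28) = -115/252
ω_p = 5/28 − 115/252 = -5/18

-5/18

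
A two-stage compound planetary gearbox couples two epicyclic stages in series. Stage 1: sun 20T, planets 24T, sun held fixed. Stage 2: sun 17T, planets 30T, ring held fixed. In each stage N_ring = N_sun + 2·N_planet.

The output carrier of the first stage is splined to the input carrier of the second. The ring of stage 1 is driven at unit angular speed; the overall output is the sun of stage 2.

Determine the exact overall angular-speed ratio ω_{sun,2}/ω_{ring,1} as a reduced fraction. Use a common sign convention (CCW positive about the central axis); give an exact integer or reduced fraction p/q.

47/11

Stage 1: N_ring = 20 + 2·24 = 68
Stage 1: 20(ω_s−ω_c) = −68(ω_r−ω_c),  ω_s=0, ω_r=1
Stage 1: 20(0−ω_c) = −68(1−ω_c)  ⇒  88ω_c = 68  ⇒  ω_c = 17/22
  ⇒ ω_c¹/ω_r¹ = 17/22
Stage 2: N_ring = 17 + 2·30 = 77
Stage 2: 17(ω_s−ω_c) = −77(ω_r−ω_c),  ω_r=0, ω_c=1
Stage 2: ω_s = 1 − (77/17)(0−1) = 94/17
  ⇒ ω_s²/ω_c² = 94/17
Coupling ω_c² = ω_c¹ ⇒ overall = 17/22 × 94/17 = 47/11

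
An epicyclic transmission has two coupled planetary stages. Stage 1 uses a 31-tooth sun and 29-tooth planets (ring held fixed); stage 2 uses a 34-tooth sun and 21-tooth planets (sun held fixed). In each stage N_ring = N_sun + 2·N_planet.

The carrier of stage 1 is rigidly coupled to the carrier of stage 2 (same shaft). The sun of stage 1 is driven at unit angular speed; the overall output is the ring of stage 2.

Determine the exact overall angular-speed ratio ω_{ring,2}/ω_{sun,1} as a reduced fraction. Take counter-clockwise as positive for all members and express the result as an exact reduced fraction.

Stage 1: N_ring = 31 + 2·29 = 89
Stage 1: 31(ω_s−ω_c) = −89(ω_r−ω_c),  ω_r=0, ω_s=1
Stage 1: 31(1−ω_c) = −89(0−ω_c)  ⇒  120ω_c = 31  ⇒  ω_c = 31/120
  ⇒ ω_c¹/ω_s¹ = 31/120
Stage 2: N_ring = 34 + 2·21 = 76
Stage 2: 34(ω_s−ω_c) = −76(ω_r−ω_c),  ω_s=0, ω_c=1
Stage 2: ω_r = 1 − (34/76)(0−1) = 55/38
  ⇒ ω_r²/ω_c² = 55/38
Coupling ω_c² = ω_c¹ ⇒ overall = 31/120 × 55/38 = 341/912

341/912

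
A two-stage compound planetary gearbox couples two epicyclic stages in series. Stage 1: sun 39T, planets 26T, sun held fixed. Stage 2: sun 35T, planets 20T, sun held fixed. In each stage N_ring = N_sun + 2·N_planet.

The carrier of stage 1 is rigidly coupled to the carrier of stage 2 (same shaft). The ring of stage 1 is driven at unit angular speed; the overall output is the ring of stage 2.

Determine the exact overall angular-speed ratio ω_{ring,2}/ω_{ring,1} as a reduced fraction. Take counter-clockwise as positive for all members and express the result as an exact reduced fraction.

77/75

Stage 1: N_ring = 39 + 2·26 = 91
Stage 1: 39(ω_s−ω_c) = −91(ω_r−ω_c),  ω_s=0, ω_r=1
Stage 1: 39(0−ω_c) = −91(1−ω_c)  ⇒  130ω_c = 91  ⇒  ω_c = 7/10
  ⇒ ω_c¹/ω_r¹ = 7/10
Stage 2: N_ring = 35 + 2·20 = 75
Stage 2: 35(ω_s−ω_c) = −75(ω_r−ω_c),  ω_s=0, ω_c=1
Stage 2: ω_r = 1 − (35/75)(0−1) = 22/15
  ⇒ ω_r²/ω_c² = 22/15
Coupling ω_c² = ω_c¹ ⇒ overall = 7/10 × 22/15 = 77/75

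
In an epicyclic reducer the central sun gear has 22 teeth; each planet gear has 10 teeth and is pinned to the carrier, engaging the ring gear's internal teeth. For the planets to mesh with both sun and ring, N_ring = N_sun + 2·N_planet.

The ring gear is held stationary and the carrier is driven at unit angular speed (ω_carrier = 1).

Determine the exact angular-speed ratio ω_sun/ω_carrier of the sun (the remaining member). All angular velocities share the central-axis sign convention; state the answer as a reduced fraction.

32/11

N_ring = 22 + 2·10 = 42
22(ω_s−ω_c) = −42(ω_r−ω_c),  ω_r=0, ω_c=1
ω_s = 1 − (42/22)(0−1) = 32/11
ω_s/ω_c = 32/11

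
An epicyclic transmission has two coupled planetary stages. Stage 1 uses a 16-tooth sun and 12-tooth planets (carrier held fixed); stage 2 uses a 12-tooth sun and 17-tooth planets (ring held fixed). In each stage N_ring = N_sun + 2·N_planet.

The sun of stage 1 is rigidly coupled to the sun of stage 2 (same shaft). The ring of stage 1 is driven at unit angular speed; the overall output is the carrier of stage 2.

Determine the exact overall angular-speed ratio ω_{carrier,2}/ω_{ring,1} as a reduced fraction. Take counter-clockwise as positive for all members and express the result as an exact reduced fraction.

-15/29

Stage 1: N_ring = 16 + 2·12 = 40
Stage 1: 16(ω_s−ω_c) = −40(ω_r−ω_c),  ω_c=0, ω_r=1
Stage 1: ω_s = 0 − (40/16)(1−0) = -5/2
  ⇒ ω_s¹/ω_r¹ = -5/2
Stage 2: N_ring = 12 + 2·17 = 46
Stage 2: 12(ω_s−ω_c) = −46(ω_r−ω_c),  ω_r=0, ω_s=1
Stage 2: 12(1−ω_c) = −46(0−ω_c)  ⇒  58ω_c = 12  ⇒  ω_c = 6/29
  ⇒ ω_c²/ω_s² = 6/29
Coupling ω_s² = ω_s¹ ⇒ overall = -5/2 × 6/29 = -15/29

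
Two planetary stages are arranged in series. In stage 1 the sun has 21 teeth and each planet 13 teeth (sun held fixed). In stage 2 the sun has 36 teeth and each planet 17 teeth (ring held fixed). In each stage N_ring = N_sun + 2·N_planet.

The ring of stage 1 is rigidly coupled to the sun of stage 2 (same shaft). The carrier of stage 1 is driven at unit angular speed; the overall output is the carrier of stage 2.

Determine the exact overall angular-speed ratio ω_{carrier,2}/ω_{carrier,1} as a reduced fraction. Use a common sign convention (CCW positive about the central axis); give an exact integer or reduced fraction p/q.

1224/2491

Stage 1: N_ring = 21 + 2·13 = 47
Stage 1: 21(ω_s−ω_c) = −47(ω_r−ω_c),  ω_s=0, ω_c=1
Stage 1: ω_r = 1 − (21/47)(0−1) = 68/47
  ⇒ ω_r¹/ω_c¹ = 68/47
Stage 2: N_ring = 36 + 2·17 = 70
Stage 2: 36(ω_s−ω_c) = −70(ω_r−ω_c),  ω_r=0, ω_s=1
Stage 2: 36(1−ω_c) = −70(0−ω_c)  ⇒  106ω_c = 36  ⇒  ω_c = 18/53
  ⇒ ω_c²/ω_s² = 18/53
Coupling ω_s² = ω_r¹ ⇒ overall = 68/47 × 18/53 = 1224/2491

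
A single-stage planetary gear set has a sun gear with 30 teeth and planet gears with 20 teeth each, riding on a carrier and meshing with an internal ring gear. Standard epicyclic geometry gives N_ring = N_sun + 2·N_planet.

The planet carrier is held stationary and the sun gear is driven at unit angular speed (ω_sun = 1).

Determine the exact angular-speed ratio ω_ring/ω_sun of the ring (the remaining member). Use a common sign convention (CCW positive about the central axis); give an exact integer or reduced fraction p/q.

-3/7

N_ring = 30 + 2·20 = 70
30(ω_s−ω_c) = −70(ω_r−ω_c),  ω_c=0, ω_s=1
ω_r = 0 − (30/70)(1−0) = -3/7
ω_r/ω_s = -3/7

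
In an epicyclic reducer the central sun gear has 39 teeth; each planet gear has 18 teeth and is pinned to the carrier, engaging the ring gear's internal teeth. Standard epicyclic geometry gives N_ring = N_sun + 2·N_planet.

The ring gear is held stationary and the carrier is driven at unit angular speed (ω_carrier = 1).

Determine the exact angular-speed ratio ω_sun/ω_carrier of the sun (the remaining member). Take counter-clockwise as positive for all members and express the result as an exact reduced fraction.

38/13

N_ring = 39 + 2·18 = 75
39(ω_s−ω_c) = −75(ω_r−ω_c),  ω_r=0, ω_c=1
ω_s = 1 − (75/39)(0−1) = 38/13
ω_s/ω_c = 38/13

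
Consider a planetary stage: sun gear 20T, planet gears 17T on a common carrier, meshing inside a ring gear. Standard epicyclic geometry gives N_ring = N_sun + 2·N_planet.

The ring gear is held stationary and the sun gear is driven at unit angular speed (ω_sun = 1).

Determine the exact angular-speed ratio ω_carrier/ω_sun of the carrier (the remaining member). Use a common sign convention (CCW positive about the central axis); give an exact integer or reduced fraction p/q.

N_ring = 20 + 2·17 = 54
20(ω_s−ω_c) = −54(ω_r−ω_c),  ω_r=0, ω_s=1
20(1−ω_c) = −54(0−ω_c)  ⇒  74ω_c = 20  ⇒  ω_c = 10/37
ω_c/ω_s = 10/37

10/37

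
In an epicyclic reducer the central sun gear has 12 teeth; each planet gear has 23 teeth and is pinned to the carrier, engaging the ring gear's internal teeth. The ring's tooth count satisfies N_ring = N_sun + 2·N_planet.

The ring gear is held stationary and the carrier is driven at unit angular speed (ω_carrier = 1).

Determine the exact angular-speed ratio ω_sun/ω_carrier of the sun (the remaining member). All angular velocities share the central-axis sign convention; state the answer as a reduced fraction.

N_ring = 12 + 2·23 = 58
12(ω_s−ω_c) = −58(ω_r−ω_c),  ω_r=0, ω_c=1
ω_s = 1 − (58/12)(0−1) = 35/6
ω_s/ω_c = 35/6

35/6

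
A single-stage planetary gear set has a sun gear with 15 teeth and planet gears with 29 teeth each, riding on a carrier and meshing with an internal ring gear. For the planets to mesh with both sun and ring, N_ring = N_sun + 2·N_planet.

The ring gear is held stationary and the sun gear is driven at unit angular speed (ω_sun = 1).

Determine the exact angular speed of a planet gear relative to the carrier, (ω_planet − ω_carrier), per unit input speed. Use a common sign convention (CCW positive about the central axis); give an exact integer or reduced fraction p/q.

N_ring = 15 + 2·29 = 73
15(ω_s−ω_c) = −73(ω_r−ω_c),  ω_r=0, ω_s=1
15(1−ω_c) = −73(0−ω_c)  ⇒  88ω_c = 15  ⇒  ω_c = 15/88
sun–planet: 15·(1−15/88) = −29·(ω_p−ω_c)  ⇒  ω_p−ω_c = −(15/29)·(73/88) = -1095/2552

-1095/2552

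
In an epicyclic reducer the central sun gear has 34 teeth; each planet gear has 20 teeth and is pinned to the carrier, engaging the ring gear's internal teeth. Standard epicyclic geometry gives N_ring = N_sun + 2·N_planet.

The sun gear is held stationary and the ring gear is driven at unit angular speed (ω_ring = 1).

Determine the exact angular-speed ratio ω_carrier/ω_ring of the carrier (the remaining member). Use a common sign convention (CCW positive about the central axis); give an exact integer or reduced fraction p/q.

37/54

N_ring = 34 + 2·20 = 74
34(ω_s−ω_c) = −74(ω_r−ω_c),  ω_s=0, ω_r=1
34(0−ω_c) = −74(1−ω_c)  ⇒  108ω_c = 74  ⇒  ω_c = 37/54
ω_c/ω_r = 37/54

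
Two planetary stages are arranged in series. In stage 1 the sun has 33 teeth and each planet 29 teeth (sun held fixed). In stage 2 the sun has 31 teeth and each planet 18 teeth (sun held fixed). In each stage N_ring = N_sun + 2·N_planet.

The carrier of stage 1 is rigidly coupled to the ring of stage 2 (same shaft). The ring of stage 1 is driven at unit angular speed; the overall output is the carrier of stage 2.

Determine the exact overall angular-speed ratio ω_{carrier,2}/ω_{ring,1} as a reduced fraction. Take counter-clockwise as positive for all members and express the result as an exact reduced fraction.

871/1736

Stage 1: N_ring = 33 + 2·29 = 91
Stage 1: 33(ω_s−ω_c) = −91(ω_r−ω_c),  ω_s=0, ω_r=1
Stage 1: 33(0−ω_c) = −91(1−ω_c)  ⇒  124ω_c = 91  ⇒  ω_c = 91/124
  ⇒ ω_c¹/ω_r¹ = 91/124
Stage 2: N_ring = 31 + 2·18 = 67
Stage 2: 31(ω_s−ω_c) = −67(ω_r−ω_c),  ω_s=0, ω_r=1
Stage 2: 31(0−ω_c) = −67(1−ω_c)  ⇒  98ω_c = 67  ⇒  ω_c = 67/98
  ⇒ ω_c²/ω_r² = 67/98
Coupling ω_r² = ω_c¹ ⇒ overall = 91/124 × 67/98 = 871/1736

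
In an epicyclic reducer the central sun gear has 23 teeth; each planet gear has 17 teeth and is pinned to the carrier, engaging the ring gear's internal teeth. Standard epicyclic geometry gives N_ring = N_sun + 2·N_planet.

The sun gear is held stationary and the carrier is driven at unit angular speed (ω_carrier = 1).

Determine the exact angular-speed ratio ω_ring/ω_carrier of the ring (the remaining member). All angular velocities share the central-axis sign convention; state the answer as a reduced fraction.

80/57

N_ring = 23 + 2·17 = 57
23(ω_s−ω_c) = −57(ω_r−ω_c),  ω_s=0, ω_c=1
ω_r = 1 − (23/57)(0−1) = 80/57
ω_r/ω_c = 80/57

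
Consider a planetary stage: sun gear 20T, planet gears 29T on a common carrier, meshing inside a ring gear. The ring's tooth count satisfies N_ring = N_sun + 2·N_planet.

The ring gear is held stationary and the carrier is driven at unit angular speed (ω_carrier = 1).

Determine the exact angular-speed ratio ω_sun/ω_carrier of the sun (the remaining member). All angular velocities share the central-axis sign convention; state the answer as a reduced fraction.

N_ring = 20 + 2·29 = 78
20(ω_s−ω_c) = −78(ω_r−ω_c),  ω_r=0, ω_c=1
ω_s = 1 − (78/20)(0−1) = 49/10
ω_s/ω_c = 49/10

49/10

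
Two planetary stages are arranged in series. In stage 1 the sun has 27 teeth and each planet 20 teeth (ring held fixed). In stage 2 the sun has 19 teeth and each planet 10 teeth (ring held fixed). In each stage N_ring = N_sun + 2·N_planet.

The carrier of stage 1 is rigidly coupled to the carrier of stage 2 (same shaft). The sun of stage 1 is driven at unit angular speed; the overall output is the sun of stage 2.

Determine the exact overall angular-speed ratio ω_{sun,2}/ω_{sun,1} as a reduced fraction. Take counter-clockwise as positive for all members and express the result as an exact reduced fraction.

Stage 1: N_ring = 27 + 2·20 = 67
Stage 1: 27(ω_s−ω_c) = −67(ω_r−ω_c),  ω_r=0, ω_s=1
Stage 1: 27(1−ω_c) = −67(0−ω_c)  ⇒  94ω_c = 27  ⇒  ω_c = 27/94
  ⇒ ω_c¹/ω_s¹ = 27/94
Stage 2: N_ring = 19 + 2·10 = 39
Stage 2: 19(ω_s−ω_c) = −39(ω_r−ω_c),  ω_r=0, ω_c=1
Stage 2: ω_s = 1 − (39/19)(0−1) = 58/19
  ⇒ ω_s²/ω_c² = 58/19
Coupling ω_c² = ω_c¹ ⇒ overall = 27/94 × 58/19 = 783/893

783/893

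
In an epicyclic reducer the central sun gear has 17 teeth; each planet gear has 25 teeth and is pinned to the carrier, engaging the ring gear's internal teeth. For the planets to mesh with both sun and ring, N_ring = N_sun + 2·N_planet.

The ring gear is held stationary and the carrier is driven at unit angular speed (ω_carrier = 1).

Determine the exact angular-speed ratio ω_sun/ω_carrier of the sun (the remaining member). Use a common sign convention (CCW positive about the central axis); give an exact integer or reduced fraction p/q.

84/17

N_ring = 17 + 2·25 = 67
17(ω_s−ω_c) = −67(ω_r−ω_c),  ω_r=0, ω_c=1
ω_s = 1 − (67/17)(0−1) = 84/17
ω_s/ω_c = 84/17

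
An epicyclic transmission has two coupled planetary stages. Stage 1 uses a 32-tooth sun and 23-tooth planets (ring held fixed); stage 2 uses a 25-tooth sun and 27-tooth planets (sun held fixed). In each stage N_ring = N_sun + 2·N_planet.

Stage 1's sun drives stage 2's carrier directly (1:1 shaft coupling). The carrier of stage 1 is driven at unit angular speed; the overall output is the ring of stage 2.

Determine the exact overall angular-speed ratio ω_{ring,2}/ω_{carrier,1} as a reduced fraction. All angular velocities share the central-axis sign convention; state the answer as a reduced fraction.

715/158

Stage 1: N_ring = 32 + 2·23 = 78
Stage 1: 32(ω_s−ω_c) = −78(ω_r−ω_c),  ω_r=0, ω_c=1
Stage 1: ω_s = 1 − (78/32)(0−1) = 55/16
  ⇒ ω_s¹/ω_c¹ = 55/16
Stage 2: N_ring = 25 + 2·27 = 79
Stage 2: 25(ω_s−ω_c) = −79(ω_r−ω_c),  ω_s=0, ω_c=1
Stage 2: ω_r = 1 − (25/79)(0−1) = 104/79
  ⇒ ω_r²/ω_c² = 104/79
Coupling ω_c² = ω_s¹ ⇒ overall = 55/16 × 104/79 = 715/158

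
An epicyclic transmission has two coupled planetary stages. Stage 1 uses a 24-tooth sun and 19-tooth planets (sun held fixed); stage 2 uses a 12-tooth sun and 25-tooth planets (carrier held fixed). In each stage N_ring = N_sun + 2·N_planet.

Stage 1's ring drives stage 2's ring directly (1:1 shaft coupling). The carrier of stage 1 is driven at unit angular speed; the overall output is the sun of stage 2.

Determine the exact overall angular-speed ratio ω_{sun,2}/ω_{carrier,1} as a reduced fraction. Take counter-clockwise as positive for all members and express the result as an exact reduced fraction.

Stage 1: N_ring = 24 + 2·19 = 62
Stage 1: 24(ω_s−ω_c) = −62(ω_r−ω_c),  ω_s=0, ω_c=1
Stage 1: ω_r = 1 − (24/62)(0−1) = 43/31
  ⇒ ω_r¹/ω_c¹ = 43/31
Stage 2: N_ring = 12 + 2·25 = 62
Stage 2: 12(ω_s−ω_c) = −62(ω_r−ω_c),  ω_c=0, ω_r=1
Stage 2: ω_s = 0 − (62/12)(1−0) = -31/6
  ⇒ ω_s²/ω_r² = -31/6
Coupling ω_r² = ω_r¹ ⇒ overall = 43/31 × -31/6 = -43/6

-43/6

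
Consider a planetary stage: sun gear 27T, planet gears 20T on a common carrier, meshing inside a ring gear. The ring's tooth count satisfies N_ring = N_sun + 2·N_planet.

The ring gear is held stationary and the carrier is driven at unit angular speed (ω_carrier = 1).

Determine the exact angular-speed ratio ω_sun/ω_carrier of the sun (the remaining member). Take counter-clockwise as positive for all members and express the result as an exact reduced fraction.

N_ring = 27 + 2·20 = 67
27(ω_s−ω_c) = −67(ω_r−ω_c),  ω_r=0, ω_c=1
ω_s = 1 − (67/27)(0−1) = 94/27
ω_s/ω_c = 94/27

94/27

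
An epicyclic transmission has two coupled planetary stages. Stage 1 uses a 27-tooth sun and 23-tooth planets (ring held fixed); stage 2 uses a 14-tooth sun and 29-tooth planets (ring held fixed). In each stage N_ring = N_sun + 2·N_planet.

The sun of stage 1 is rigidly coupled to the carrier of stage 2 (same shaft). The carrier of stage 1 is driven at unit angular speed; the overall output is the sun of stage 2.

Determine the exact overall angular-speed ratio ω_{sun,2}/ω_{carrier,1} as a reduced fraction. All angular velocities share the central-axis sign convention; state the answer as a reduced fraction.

Stage 1: N_ring = 27 + 2·23 = 73
Stage 1: 27(ω_s−ω_c) = −73(ω_r−ω_c),  ω_r=0, ω_c=1
Stage 1: ω_s = 1 − (73/27)(0−1) = 100/27
  ⇒ ω_s¹/ω_c¹ = 100/27
Stage 2: N_ring = 14 + 2·29 = 72
Stage 2: 14(ω_s−ω_c) = −72(ω_r−ω_c),  ω_r=0, ω_c=1
Stage 2: ω_s = 1 − (72/14)(0−1) = 43/7
  ⇒ ω_s²/ω_c² = 43/7
Coupling ω_c² = ω_s¹ ⇒ overall = 100/27 × 43/7 = 4300/189

4300/189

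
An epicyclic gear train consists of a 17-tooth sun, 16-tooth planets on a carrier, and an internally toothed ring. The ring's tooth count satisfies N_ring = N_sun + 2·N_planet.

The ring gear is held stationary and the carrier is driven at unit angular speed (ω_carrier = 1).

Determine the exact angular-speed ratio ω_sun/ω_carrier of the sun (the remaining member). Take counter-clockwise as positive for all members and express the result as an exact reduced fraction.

66/17

N_ring = 17 + 2·16 = 49
17(ω_s−ω_c) = −49(ω_r−ω_c),  ω_r=0, ω_c=1
ω_s = 1 − (49/17)(0−1) = 66/17
ω_s/ω_c = 66/17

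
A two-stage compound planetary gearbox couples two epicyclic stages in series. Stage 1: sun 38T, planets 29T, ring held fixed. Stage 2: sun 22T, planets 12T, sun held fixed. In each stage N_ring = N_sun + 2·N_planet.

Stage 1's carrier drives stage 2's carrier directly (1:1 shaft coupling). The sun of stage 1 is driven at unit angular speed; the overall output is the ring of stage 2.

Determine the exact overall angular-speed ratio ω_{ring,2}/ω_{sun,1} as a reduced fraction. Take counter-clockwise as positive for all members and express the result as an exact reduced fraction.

Stage 1: N_ring = 38 + 2·29 = 96
Stage 1: 38(ω_s−ω_c) = −96(ω_r−ω_c),  ω_r=0, ω_s=1
Stage 1: 38(1−ω_c) = −96(0−ω_c)  ⇒  134ω_c = 38  ⇒  ω_c = 19/67
  ⇒ ω_c¹/ω_s¹ = 19/67
Stage 2: N_ring = 22 + 2·12 = 46
Stage 2: 22(ω_s−ω_c) = −46(ω_r−ω_c),  ω_s=0, ω_c=1
Stage 2: ω_r = 1 − (22/46)(0−1) = 34/23
  ⇒ ω_r²/ω_c² = 34/23
Coupling ω_c² = ω_c¹ ⇒ overall = 19/67 × 34/23 = 646/1541

646/1541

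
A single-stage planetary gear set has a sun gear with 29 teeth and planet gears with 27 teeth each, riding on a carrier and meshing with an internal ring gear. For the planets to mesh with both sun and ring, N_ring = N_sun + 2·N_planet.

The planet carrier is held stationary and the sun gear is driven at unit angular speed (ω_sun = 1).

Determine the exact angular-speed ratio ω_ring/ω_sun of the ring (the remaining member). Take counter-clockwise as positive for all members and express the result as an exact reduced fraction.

N_ring = 29 + 2·27 = 83
29(ω_s−ω_c) = −83(ω_r−ω_c),  ω_c=0, ω_s=1
ω_r = 0 − (29/83)(1−0) = -29/83
ω_r/ω_s = -29/83

-29/83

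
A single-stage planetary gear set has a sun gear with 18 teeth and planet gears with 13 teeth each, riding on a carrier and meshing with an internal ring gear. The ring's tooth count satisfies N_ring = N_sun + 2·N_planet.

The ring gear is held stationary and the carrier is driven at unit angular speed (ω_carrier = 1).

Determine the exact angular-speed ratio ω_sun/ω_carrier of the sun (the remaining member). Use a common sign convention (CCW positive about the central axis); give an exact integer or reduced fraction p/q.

31/9

N_ring = 18 + 2·13 = 44
18(ω_s−ω_c) = −44(ω_r−ω_c),  ω_r=0, ω_c=1
ω_s = 1 − (44/18)(0−1) = 31/9
ω_s/ω_c = 31/9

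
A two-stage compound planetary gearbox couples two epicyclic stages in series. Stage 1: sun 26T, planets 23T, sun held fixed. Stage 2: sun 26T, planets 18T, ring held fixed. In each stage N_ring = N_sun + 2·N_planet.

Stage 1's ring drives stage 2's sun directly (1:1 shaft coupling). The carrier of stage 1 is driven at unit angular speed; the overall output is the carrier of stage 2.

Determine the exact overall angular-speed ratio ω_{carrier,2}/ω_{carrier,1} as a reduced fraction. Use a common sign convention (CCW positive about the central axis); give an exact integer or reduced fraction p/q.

637/1584

Stage 1: N_ring = 26 + 2·23 = 72
Stage 1: 26(ω_s−ω_c) = −72(ω_r−ω_c),  ω_s=0, ω_c=1
Stage 1: ω_r = 1 − (26/72)(0−1) = 49/36
  ⇒ ω_r¹/ω_c¹ = 49/36
Stage 2: N_ring = 26 + 2·18 = 62
Stage 2: 26(ω_s−ω_c) = −62(ω_r−ω_c),  ω_r=0, ω_s=1
Stage 2: 26(1−ω_c) = −62(0−ω_c)  ⇒  88ω_c = 26  ⇒  ω_c = 13/44
  ⇒ ω_c²/ω_s² = 13/44
Coupling ω_s² = ω_r¹ ⇒ overall = 49/36 × 13/44 = 637/1584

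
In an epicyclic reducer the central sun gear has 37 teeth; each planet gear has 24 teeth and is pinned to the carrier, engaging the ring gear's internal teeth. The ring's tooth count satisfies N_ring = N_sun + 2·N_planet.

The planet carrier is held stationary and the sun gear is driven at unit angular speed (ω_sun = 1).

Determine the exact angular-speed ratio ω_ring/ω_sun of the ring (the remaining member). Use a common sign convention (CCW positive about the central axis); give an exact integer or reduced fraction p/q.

-37/85

N_ring = 37 + 2·24 = 85
37(ω_s−ω_c) = −85(ω_r−ω_c),  ω_c=0, ω_s=1
ω_r = 0 − (37/85)(1−0) = -37/85
ω_r/ω_s = -37/85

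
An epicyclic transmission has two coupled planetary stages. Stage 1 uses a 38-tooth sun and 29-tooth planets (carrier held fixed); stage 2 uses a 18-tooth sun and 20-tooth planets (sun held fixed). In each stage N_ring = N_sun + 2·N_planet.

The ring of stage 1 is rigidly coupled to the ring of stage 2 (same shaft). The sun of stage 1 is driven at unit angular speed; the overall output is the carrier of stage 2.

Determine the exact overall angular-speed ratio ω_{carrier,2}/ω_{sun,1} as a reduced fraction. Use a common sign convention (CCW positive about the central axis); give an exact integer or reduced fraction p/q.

Stage 1: N_ring = 38 + 2·29 = 96
Stage 1: 38(ω_s−ω_c) = −96(ω_r−ω_c),  ω_c=0, ω_s=1
Stage 1: ω_r = 0 − (38/96)(1−0) = -19/48
  ⇒ ω_r¹/ω_s¹ = -19/48
Stage 2: N_ring = 18 + 2·20 = 58
Stage 2: 18(ω_s−ω_c) = −58(ω_r−ω_c),  ω_s=0, ω_r=1
Stage 2: 18(0−ω_c) = −58(1−ω_c)  ⇒  76ω_c = 58  ⇒  ω_c = 29/38
  ⇒ ω_c²/ω_r² = 29/38
Coupling ω_r² = ω_r¹ ⇒ overall = -19/48 × 29/38 = -29/96

-29/96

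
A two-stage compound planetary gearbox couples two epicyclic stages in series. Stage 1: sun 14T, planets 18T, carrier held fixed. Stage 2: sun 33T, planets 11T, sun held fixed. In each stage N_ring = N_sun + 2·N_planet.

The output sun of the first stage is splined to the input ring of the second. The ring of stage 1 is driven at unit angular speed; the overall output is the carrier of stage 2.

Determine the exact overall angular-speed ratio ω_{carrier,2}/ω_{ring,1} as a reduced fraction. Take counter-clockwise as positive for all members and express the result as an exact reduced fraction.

Stage 1: N_ring = 14 + 2·18 = 50
Stage 1: 14(ω_s−ω_c) = −50(ω_r−ω_c),  ω_c=0, ω_r=1
Stage 1: ω_s = 0 − (50/14)(1−0) = -25/7
  ⇒ ω_s¹/ω_r¹ = -25/7
Stage 2: N_ring = 33 + 2·11 = 55
Stage 2: 33(ω_s−ω_c) = −55(ω_r−ω_c),  ω_s=0, ω_r=1
Stage 2: 33(0−ω_c) = −55(1−ω_c)  ⇒  88ω_c = 55  ⇒  ω_c = 5/8
  ⇒ ω_c²/ω_r² = 5/8
Coupling ω_r² = ω_s¹ ⇒ overall = -25/7 × 5/8 = -125/56

-125/56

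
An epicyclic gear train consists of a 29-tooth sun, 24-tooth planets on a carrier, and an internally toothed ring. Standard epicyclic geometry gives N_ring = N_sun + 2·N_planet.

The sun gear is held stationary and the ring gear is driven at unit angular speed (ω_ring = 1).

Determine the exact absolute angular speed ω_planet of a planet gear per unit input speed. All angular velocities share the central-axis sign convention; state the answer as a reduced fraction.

77/48

N_ring = 29 + 2·24 = 77
29(ω_s−ω_c) = −77(ω_r−ω_c),  ω_s=0, ω_r=1
29(0−ω_c) = −77(1−ω_c)  ⇒  106ω_c = 77  ⇒  ω_c = 77/106
sun–planet: 29·(0−77/106) = −24·(ω_p−ω_c)  ⇒  ω_p−ω_c = −(29/24)·(-77/106) = 2233/2544
ω_p = 77/106 + 2233/2544 = 77/48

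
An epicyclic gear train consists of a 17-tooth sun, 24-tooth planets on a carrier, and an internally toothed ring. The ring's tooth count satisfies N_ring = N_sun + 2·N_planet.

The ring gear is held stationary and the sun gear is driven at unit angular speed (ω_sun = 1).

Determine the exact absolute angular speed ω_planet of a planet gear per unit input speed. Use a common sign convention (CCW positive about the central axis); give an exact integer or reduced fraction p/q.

-17/48

N_ring = 17 + 2·24 = 65
17(ω_s−ω_c) = −65(ω_r−ω_c),  ω_r=0, ω_s=1
17(1−ω_c) = −65(0−ω_c)  ⇒  82ω_c = 17  ⇒  ω_c = 17/82
sun–planet: 17·(1−17/82) = −24·(ω_p−ω_c)  ⇒  ω_p−ω_c = −(17/24)·(65/82) = -1105/1968
ω_p = 17/82 − 1105/1968 = -17/48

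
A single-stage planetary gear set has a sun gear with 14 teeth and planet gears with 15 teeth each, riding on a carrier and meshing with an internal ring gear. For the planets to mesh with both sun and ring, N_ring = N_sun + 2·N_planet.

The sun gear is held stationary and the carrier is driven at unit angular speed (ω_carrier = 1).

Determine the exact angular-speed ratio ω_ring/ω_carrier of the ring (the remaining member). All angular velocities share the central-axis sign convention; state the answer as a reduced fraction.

N_ring = 14 + 2·15 = 44
14(ω_s−ω_c) = −44(ω_r−ω_c),  ω_s=0, ω_c=1
ω_r = 1 − (14/44)(0−1) = 29/22
ω_r/ω_c = 29/22

29/22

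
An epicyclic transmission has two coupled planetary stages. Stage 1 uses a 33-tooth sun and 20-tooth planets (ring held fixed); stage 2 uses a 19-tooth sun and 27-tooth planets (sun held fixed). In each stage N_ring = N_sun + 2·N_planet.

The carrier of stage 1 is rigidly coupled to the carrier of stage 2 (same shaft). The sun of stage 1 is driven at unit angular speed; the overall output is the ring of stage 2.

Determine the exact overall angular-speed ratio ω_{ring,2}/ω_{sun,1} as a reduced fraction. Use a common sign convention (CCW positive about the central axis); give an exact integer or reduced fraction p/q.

1518/3869

Stage 1: N_ring = 33 + 2·20 = 73
Stage 1: 33(ω_s−ω_c) = −73(ω_r−ω_c),  ω_r=0, ω_s=1
Stage 1: 33(1−ω_c) = −73(0−ω_c)  ⇒  106ω_c = 33  ⇒  ω_c = 33/106
  ⇒ ω_c¹/ω_s¹ = 33/106
Stage 2: N_ring = 19 + 2·27 = 73
Stage 2: 19(ω_s−ω_c) = −73(ω_r−ω_c),  ω_s=0, ω_c=1
Stage 2: ω_r = 1 − (19/73)(0−1) = 92/73
  ⇒ ω_r²/ω_c² = 92/73
Coupling ω_c² = ω_c¹ ⇒ overall = 33/106 × 92/73 = 1518/3869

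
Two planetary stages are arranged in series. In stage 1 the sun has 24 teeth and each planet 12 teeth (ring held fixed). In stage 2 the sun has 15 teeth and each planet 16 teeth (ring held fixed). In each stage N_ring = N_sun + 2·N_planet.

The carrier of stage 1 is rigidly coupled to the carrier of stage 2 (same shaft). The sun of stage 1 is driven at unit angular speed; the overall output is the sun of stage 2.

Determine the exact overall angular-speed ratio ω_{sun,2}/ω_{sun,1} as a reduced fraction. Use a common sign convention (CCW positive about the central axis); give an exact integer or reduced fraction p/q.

62/45

Stage 1: N_ring = 24 + 2·12 = 48
Stage 1: 24(ω_s−ω_c) = −48(ω_r−ω_c),  ω_r=0, ω_s=1
Stage 1: 24(1−ω_c) = −48(0−ω_c)  ⇒  72ω_c = 24  ⇒  ω_c = 1/3
  ⇒ ω_c¹/ω_s¹ = 1/3
Stage 2: N_ring = 15 + 2·16 = 47
Stage 2: 15(ω_s−ω_c) = −47(ω_r−ω_c),  ω_r=0, ω_c=1
Stage 2: ω_s = 1 − (47/15)(0−1) = 62/15
  ⇒ ω_s²/ω_c² = 62/15
Coupling ω_c² = ω_c¹ ⇒ overall = 1/3 × 62/15 = 62/45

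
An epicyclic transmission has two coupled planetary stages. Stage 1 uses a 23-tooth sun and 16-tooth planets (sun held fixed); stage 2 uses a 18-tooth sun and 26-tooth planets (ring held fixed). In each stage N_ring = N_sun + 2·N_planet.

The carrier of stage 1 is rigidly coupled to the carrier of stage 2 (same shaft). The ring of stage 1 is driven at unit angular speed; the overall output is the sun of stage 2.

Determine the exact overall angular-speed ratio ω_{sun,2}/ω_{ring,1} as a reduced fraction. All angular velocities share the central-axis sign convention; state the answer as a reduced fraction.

Stage 1: N_ring = 23 + 2·16 = 55
Stage 1: 23(ω_s−ω_c) = −55(ω_r−ω_c),  ω_s=0, ω_r=1
Stage 1: 23(0−ω_c) = −55(1−ω_c)  ⇒  78ω_c = 55  ⇒  ω_c = 55/78
  ⇒ ω_c¹/ω_r¹ = 55/78
Stage 2: N_ring = 18 + 2·26 = 70
Stage 2: 18(ω_s−ω_c) = −70(ω_r−ω_c),  ω_r=0, ω_c=1
Stage 2: ω_s = 1 − (70/18)(0−1) = 44/9
  ⇒ ω_s²/ω_c² = 44/9
Coupling ω_c² = ω_c¹ ⇒ overall = 55/78 × 44/9 = 1210/351

1210/351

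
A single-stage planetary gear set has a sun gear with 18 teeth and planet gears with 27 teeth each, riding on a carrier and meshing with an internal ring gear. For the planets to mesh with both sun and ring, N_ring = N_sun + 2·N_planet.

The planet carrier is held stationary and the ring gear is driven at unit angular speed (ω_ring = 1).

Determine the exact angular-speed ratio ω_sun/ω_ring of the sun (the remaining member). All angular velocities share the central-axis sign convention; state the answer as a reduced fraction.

-4

N_ring = 18 + 2·27 = 72
18(ω_s−ω_c) = −72(ω_r−ω_c),  ω_c=0, ω_r=1
ω_s = 0 − (72/18)(1−0) = -4
ω_s/ω_r = -4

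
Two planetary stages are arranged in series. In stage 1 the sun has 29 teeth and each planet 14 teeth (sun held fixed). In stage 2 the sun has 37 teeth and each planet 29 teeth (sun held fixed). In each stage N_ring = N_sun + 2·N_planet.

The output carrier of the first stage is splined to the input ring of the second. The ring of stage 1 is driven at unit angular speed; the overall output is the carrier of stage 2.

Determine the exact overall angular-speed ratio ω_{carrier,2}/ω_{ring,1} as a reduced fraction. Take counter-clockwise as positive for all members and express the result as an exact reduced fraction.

Stage 1: N_ring = 29 + 2·14 = 57
Stage 1: 29(ω_s−ω_c) = −57(ω_r−ω_c),  ω_s=0, ω_r=1
Stage 1: 29(0−ω_c) = −57(1−ω_c)  ⇒  86ω_c = 57  ⇒  ω_c = 57/86
  ⇒ ω_c¹/ω_r¹ = 57/86
Stage 2: N_ring = 37 + 2·29 = 95
Stage 2: 37(ω_s−ω_c) = −95(ω_r−ω_c),  ω_s=0, ω_r=1
Stage 2: 37(0−ω_c) = −95(1−ω_c)  ⇒  132ω_c = 95  ⇒  ω_c = 95/132
  ⇒ ω_c²/ω_r² = 95/132
Coupling ω_r² = ω_c¹ ⇒ overall = 57/86 × 95/132 = 1805/3784

1805/3784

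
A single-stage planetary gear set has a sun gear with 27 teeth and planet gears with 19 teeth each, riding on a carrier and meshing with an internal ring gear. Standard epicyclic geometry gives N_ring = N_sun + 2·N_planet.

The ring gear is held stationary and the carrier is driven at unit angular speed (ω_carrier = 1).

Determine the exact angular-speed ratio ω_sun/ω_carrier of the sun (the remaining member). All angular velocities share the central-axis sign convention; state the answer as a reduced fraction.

92/27

N_ring = 27 + 2·19 = 65
27(ω_s−ω_c) = −65(ω_r−ω_c),  ω_r=0, ω_c=1
ω_s = 1 − (65/27)(0−1) = 92/27
ω_s/ω_c = 92/27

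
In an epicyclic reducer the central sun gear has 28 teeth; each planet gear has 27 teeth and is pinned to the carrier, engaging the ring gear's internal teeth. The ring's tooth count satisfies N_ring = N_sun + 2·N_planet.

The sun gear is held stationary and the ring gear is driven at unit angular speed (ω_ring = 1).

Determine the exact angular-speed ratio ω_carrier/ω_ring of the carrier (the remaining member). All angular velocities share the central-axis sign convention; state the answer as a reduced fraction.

41/55

N_ring = 28 + 2·27 = 82
28(ω_s−ω_c) = −82(ω_r−ω_c),  ω_s=0, ω_r=1
28(0−ω_c) = −82(1−ω_c)  ⇒  110ω_c = 82  ⇒  ω_c = 41/55
ω_c/ω_r = 41/55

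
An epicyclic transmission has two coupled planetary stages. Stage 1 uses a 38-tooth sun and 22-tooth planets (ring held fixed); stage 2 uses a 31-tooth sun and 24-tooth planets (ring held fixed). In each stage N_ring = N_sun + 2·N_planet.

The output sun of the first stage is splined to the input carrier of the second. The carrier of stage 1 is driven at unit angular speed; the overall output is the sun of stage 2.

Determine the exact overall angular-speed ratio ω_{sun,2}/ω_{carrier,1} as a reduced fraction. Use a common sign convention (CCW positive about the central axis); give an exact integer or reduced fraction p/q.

6600/589

Stage 1: N_ring = 38 + 2·22 = 82
Stage 1: 38(ω_s−ω_c) = −82(ω_r−ω_c),  ω_r=0, ω_c=1
Stage 1: ω_s = 1 − (82/38)(0−1) = 60/19
  ⇒ ω_s¹/ω_c¹ = 60/19
Stage 2: N_ring = 31 + 2·24 = 79
Stage 2: 31(ω_s−ω_c) = −79(ω_r−ω_c),  ω_r=0, ω_c=1
Stage 2: ω_s = 1 − (79/31)(0−1) = 110/31
  ⇒ ω_s²/ω_c² = 110/31
Coupling ω_c² = ω_s¹ ⇒ overall = 60/19 × 110/31 = 6600/589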